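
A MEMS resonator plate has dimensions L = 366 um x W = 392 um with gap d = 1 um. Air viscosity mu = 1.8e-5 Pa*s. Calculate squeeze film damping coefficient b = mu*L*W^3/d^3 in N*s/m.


Step 1: Convert to SI.
L = 366e-6 m, W = 392e-6 m, d = 1e-6 m
Step 2: W^3 = (392e-6)^3 = 6.02e-11 m^3
Step 3: d^3 = (1e-6)^3 = 1.00e-18 m^3
Step 4: b = 1.8e-5 * 366e-6 * 6.02e-11 / 1.00e-18
b = 3.97e-01 N*s/m


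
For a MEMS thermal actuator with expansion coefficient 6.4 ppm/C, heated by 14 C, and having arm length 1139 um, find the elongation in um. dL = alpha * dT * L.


Step 1: Convert CTE: alpha = 6.4 ppm/C = 6.4e-6 /C
Step 2: dL = 6.4e-6 * 14 * 1139
dL = 0.1021 um


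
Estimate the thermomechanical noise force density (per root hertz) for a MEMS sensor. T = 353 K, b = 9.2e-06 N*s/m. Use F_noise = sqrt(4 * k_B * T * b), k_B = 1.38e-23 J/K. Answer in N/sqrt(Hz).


Step 1: Compute 4 * k_B * T * b
= 4 * 1.38e-23 * 353 * 9.2e-06
= 1.7927e-25 N^2/Hz
Step 2: F_noise = sqrt(1.7927e-25)
F_noise = 4.23e-13 N/sqrt(Hz)


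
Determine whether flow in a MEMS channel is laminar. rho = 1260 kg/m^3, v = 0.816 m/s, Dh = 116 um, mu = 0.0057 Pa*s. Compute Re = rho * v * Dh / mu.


Step 1: Convert Dh to meters: Dh = 116e-6 m
Step 2: Re = rho * v * Dh / mu
Re = 1260 * 0.816 * 116e-6 / 0.0057
Re = 20.924
Since Re = 20.924 is below ~2300, the flow is laminar.


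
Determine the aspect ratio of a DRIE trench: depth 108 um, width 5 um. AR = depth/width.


Step 1: AR = depth / width
Step 2: AR = 108 / 5
AR = 21.6


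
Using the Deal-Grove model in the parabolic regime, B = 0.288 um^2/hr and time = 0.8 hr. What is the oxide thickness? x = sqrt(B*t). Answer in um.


Step 1: Compute B*t = 0.288 * 0.8 = 0.2304
Step 2: x = sqrt(0.2304)
x = 0.48 um


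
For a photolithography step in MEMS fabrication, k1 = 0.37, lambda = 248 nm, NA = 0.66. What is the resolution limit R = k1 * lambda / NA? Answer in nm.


Step 1: Identify values: k1 = 0.37, lambda = 248 nm, NA = 0.66
Step 2: R = k1 * lambda / NA
R = 0.37 * 248 / 0.66
R = 139.0 nm


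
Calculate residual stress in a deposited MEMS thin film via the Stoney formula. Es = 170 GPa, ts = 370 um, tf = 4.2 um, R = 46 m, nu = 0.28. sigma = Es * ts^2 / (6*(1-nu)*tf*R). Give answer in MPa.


Step 1: Compute numerator: Es * ts^2 = 170 * 370^2 = 23273000 (GPa*um^2)
Step 2: Compute denominator (R in um): 6*(1-nu)*tf*R = 6*0.72*4.2*46e6 = 834624000.0 (um^2)
Step 3: sigma (GPa) = 23273000 / 834624000.0 = 2.7884e-02 GPa
Step 4: Convert to MPa (x1000): sigma = 27.9 MPa


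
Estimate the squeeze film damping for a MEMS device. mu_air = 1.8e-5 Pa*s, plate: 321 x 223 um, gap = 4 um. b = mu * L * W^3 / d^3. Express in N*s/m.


Step 1: Convert to SI.
L = 321e-6 m, W = 223e-6 m, d = 4e-6 m
Step 2: W^3 = (223e-6)^3 = 1.11e-11 m^3
Step 3: d^3 = (4e-6)^3 = 6.40e-17 m^3
Step 4: b = 1.8e-5 * 321e-6 * 1.11e-11 / 6.40e-17
b = 1.00e-03 N*s/m


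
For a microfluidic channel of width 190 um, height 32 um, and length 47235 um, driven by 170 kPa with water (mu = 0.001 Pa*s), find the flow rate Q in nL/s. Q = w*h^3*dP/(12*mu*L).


Step 1: Convert all dimensions to SI (meters).
w = 190e-6 m, h = 32e-6 m, L = 47235e-6 m, dP = 170e3 Pa
Step 2: Q = w * h^3 * dP / (12 * mu * L)
Q = 190e-6 * (32e-6)^3 * 170e3 / (12 * 0.001 * 47235e-6) = 1.86727074e-09 m^3/s
Step 3: Convert Q from m^3/s to nL/s (1 m^3 = 1e12 nL, so multiply by 1e12).
Q = 1867.271 nL/s


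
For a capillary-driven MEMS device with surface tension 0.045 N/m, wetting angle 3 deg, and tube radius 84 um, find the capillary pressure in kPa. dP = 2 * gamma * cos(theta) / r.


Step 1: cos(3 deg) = 0.9986
Step 2: Convert r to m: r = 84e-6 m
Step 3: dP = 2 * 0.045 * 0.9986 / 84e-6 = 1069.9 Pa
Step 4: Convert Pa to kPa (divide by 1000).
dP = 1.07 kPa


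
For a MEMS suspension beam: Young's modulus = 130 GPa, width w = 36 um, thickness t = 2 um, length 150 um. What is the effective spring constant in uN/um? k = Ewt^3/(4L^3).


Step 1: Convert E to consistent units (1 GPa = 1000 uN/um^2).
E = 130 GPa = 130000 uN/um^2
Step 2: Compute t^3 = 2^3 = 8
Step 3: Compute L^3 = 150^3 = 3375000
Step 4: k = 130000 * 36 * 8 / (4 * 3375000)
k = 2.7733 uN/um


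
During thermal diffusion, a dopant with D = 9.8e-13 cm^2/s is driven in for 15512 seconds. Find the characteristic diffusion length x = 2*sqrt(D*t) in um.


Step 1: Compute D*t = 9.8e-13 * 15512 = 1.520176e-08 cm^2
Step 2: sqrt(D*t) = 1.23295e-04 cm
Step 3: x = 2 * 1.23295e-04 cm = 2.4659e-04 cm
Step 4: Convert to um (1 cm = 1e4 um): x = 2.466 um


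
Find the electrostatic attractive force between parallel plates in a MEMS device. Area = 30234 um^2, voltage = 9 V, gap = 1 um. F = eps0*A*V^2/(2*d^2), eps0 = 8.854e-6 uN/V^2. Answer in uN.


Step 1: Identify parameters.
eps0 = 8.854e-6 uN/V^2, A = 30234 um^2, V = 9 V, d = 1 um
Step 2: Compute V^2 = 9^2 = 81
Step 3: Compute d^2 = 1^2 = 1
Step 4: F = 0.5 * 8.854e-6 * 30234 * 81 / 1
F = 10.842 uN


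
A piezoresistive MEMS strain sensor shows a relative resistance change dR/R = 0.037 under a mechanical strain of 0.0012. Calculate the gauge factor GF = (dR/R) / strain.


Step 1: Identify values.
dR/R = 0.037, strain = 0.0012
Step 2: GF = (dR/R) / strain = 0.037 / 0.0012
GF = 30.8


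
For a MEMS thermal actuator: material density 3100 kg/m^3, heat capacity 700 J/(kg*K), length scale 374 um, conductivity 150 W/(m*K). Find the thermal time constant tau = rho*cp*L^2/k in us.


Step 1: Convert L to m: L = 374e-6 m
Step 2: L^2 = (374e-6)^2 = 1.39876e-07 m^2
Step 3: tau = 3100 * 700 * 1.39876e-07 / 150 = 2.02353947e-03 s
Step 4: Convert to microseconds (multiply by 1e6).
tau = 2023.539 us


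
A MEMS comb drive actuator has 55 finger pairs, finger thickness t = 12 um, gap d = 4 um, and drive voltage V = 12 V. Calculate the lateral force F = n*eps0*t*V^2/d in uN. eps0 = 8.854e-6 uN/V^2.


Step 1: Parameters: n=55, eps0=8.854e-6 uN/V^2, t=12 um, V=12 V, d=4 um
Step 2: V^2 = 144
Step 3: F = 55 * 8.854e-6 * 12 * 144 / 4
F = 0.21 uN


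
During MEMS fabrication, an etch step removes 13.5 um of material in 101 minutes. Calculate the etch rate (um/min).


Step 1: Etch rate = depth / time
Step 2: rate = 13.5 / 101
rate = 0.134 um/min


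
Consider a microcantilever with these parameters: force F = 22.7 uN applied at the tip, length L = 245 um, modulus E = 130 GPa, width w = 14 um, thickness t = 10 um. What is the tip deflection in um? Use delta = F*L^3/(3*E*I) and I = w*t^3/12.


Step 1: Calculate the second moment of area.
I = w * t^3 / 12 = 14 * 10^3 / 12 = 1166.6667 um^4
Step 2: Convert E to consistent units (1 GPa = 1000 uN/um^2).
E = 130 GPa = 130000 uN/um^2
Step 3: Calculate tip deflection.
delta = F * L^3 / (3 * E * I)
delta = 22.7 * 245^3 / (3 * 130000 * 1166.6667)
delta = 0.7337 um


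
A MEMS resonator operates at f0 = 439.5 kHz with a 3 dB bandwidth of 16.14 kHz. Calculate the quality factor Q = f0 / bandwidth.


Step 1: Q = f0 / bandwidth
Step 2: Q = 439.5 / 16.14
Q = 27.2


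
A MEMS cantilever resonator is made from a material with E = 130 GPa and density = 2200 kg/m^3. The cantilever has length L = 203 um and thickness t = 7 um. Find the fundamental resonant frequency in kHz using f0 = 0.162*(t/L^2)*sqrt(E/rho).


Step 1: Convert units to SI.
t_SI = 7e-6 m, L_SI = 203e-6 m
Step 2: Calculate sqrt(E/rho).
sqrt(130e9 / 2200) = 7687.06 m/s
Step 3: Compute f0.
f0 = 0.162 * 7e-6 / (203e-6)^2 * 7687.06 = 211534.5 Hz = 211.53 kHz


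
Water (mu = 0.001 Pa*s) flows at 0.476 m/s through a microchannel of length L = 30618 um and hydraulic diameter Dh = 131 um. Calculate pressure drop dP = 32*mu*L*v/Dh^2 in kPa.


Step 1: Convert to SI: L = 30618e-6 m, Dh = 131e-6 m
Step 2: dP = 32 * 0.001 * 30618e-6 * 0.476 / (131e-6)^2
Step 3: dP = 27176.35 Pa
Step 4: Convert to kPa: dP = 27.18 kPa


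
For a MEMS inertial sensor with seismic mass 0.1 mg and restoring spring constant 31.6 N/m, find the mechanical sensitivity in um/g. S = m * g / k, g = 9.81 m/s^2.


Step 1: Convert mass: m = 0.1 mg = 1.00e-07 kg
Step 2: S = m * g / k = 1.00e-07 * 9.81 / 31.6
Step 3: S = 3.10e-08 m/g
Step 4: Convert to um/g: S = 0.031 um/g


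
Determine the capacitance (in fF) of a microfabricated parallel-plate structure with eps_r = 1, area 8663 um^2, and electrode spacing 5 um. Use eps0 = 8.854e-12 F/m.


Step 1: Convert area to m^2: A = 8663e-12 m^2
Step 2: Convert gap to m: d = 5e-6 m
Step 3: C = eps0 * eps_r * A / d
C = 8.854e-12 * 1 * 8663e-12 / 5e-6
Step 4: Convert to fF (multiply by 1e15).
C = 15.34 fF


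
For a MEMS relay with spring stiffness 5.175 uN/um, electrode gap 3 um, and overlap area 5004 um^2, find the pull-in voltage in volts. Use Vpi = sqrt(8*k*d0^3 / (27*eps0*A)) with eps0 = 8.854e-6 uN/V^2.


Step 1: Compute numerator: 8 * k * d0^3 = 8 * 5.175 * 3^3 = 1117.8
Step 2: Compute denominator: 27 * eps0 * A = 27 * 8.854e-6 * 5004 = 1.196246
Step 3: Vpi = sqrt(1117.8 / 1.196246)
Vpi = 30.57 V


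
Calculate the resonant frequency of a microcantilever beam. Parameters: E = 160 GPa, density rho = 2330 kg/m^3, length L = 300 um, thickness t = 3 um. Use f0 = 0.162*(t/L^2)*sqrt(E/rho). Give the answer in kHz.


Step 1: Convert units to SI.
t_SI = 3e-6 m, L_SI = 300e-6 m
Step 2: Calculate sqrt(E/rho).
sqrt(160e9 / 2330) = 8286.71 m/s
Step 3: Compute f0.
f0 = 0.162 * 3e-6 / (300e-6)^2 * 8286.71 = 44748.2 Hz = 44.75 kHz


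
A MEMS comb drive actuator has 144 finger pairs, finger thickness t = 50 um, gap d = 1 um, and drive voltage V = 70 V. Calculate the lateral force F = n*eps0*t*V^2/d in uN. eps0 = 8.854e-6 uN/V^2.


Step 1: Parameters: n=144, eps0=8.854e-6 uN/V^2, t=50 um, V=70 V, d=1 um
Step 2: V^2 = 4900
Step 3: F = 144 * 8.854e-6 * 50 * 4900 / 1
F = 312.369 uN


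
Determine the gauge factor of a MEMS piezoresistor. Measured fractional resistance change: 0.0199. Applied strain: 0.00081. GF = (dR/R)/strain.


Step 1: Identify values.
dR/R = 0.0199, strain = 0.00081
Step 2: GF = (dR/R) / strain = 0.0199 / 0.00081
GF = 24.6


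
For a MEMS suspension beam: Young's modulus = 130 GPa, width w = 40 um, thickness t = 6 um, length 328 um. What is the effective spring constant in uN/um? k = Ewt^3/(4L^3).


Step 1: Convert E to consistent units (1 GPa = 1000 uN/um^2).
E = 130 GPa = 130000 uN/um^2
Step 2: Compute t^3 = 6^3 = 216
Step 3: Compute L^3 = 328^3 = 35287552
Step 4: k = 130000 * 40 * 216 / (4 * 35287552)
k = 7.9575 uN/um


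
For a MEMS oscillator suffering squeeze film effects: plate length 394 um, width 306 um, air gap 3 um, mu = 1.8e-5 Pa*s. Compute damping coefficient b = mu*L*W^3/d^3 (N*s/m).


Step 1: Convert to SI.
L = 394e-6 m, W = 306e-6 m, d = 3e-6 m
Step 2: W^3 = (306e-6)^3 = 2.87e-11 m^3
Step 3: d^3 = (3e-6)^3 = 2.70e-17 m^3
Step 4: b = 1.8e-5 * 394e-6 * 2.87e-11 / 2.70e-17
b = 7.53e-03 N*s/m


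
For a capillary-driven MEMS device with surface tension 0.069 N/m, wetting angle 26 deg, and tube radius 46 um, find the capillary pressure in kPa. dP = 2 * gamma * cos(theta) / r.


Step 1: cos(26 deg) = 0.8988
Step 2: Convert r to m: r = 46e-6 m
Step 3: dP = 2 * 0.069 * 0.8988 / 46e-6 = 2696.4 Pa
Step 4: Convert Pa to kPa (divide by 1000).
dP = 2.7 kPa


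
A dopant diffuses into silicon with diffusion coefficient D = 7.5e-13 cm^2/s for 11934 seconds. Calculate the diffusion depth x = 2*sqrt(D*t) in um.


Step 1: Compute D*t = 7.5e-13 * 11934 = 8.9505e-09 cm^2
Step 2: sqrt(D*t) = 9.46071e-05 cm
Step 3: x = 2 * 9.46071e-05 cm = 1.892142e-04 cm
Step 4: Convert to um (1 cm = 1e4 um): x = 1.892 um


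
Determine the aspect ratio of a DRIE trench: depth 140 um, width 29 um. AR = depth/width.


Step 1: AR = depth / width
Step 2: AR = 140 / 29
AR = 4.8


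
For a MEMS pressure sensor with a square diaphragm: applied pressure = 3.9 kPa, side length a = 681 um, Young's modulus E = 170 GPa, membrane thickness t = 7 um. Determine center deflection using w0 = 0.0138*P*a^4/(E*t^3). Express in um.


Step 1: Convert pressure to compatible units (E is in GPa, so P in GPa).
P = 3.9 kPa = 3.9e-6 GPa
Step 2: Compute numerator: 0.0138 * P * a^4.
a^4 = 681^4 = 215074265121
numerator = 0.0138 * 3.9e-6 * 215074265121 = 1.15753e+04
Step 3: Compute denominator: E * t^3 = 170 * 7^3 = 58310
Step 4: w0 = numerator / denominator = 1.15753e+04 / 58310 = 0.1985 um


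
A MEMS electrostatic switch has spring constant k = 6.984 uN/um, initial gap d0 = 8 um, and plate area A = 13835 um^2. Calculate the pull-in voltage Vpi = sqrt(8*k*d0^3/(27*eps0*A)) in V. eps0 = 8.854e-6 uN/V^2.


Step 1: Compute numerator: 8 * k * d0^3 = 8 * 6.984 * 8^3 = 28606.464
Step 2: Compute denominator: 27 * eps0 * A = 27 * 8.854e-6 * 13835 = 3.307367
Step 3: Vpi = sqrt(28606.464 / 3.307367)
Vpi = 93.0 V


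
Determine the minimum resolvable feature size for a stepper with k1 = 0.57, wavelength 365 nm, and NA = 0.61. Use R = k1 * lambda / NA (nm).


Step 1: Identify values: k1 = 0.57, lambda = 365 nm, NA = 0.61
Step 2: R = k1 * lambda / NA
R = 0.57 * 365 / 0.61
R = 341.1 nm


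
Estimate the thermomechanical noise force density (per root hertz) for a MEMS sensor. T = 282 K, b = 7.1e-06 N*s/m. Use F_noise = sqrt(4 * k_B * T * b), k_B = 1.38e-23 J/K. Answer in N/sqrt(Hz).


Step 1: Compute 4 * k_B * T * b
= 4 * 1.38e-23 * 282 * 7.1e-06
= 1.1052e-25 N^2/Hz
Step 2: F_noise = sqrt(1.1052e-25)
F_noise = 3.32e-13 N/sqrt(Hz)


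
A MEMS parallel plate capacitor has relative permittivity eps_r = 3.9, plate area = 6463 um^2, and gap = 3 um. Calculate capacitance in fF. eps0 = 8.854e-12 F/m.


Step 1: Convert area to m^2: A = 6463e-12 m^2
Step 2: Convert gap to m: d = 3e-6 m
Step 3: C = eps0 * eps_r * A / d
C = 8.854e-12 * 3.9 * 6463e-12 / 3e-6
Step 4: Convert to fF (multiply by 1e15).
C = 74.39 fF


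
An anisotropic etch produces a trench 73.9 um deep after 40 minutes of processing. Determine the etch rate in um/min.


Step 1: Etch rate = depth / time
Step 2: rate = 73.9 / 40
rate = 1.848 um/min


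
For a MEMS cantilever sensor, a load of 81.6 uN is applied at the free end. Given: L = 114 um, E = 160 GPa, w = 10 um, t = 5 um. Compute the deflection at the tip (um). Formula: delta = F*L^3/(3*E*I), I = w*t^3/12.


Step 1: Calculate the second moment of area.
I = w * t^3 / 12 = 10 * 5^3 / 12 = 104.1667 um^4
Step 2: Convert E to consistent units (1 GPa = 1000 uN/um^2).
E = 160 GPa = 160000 uN/um^2
Step 3: Calculate tip deflection.
delta = F * L^3 / (3 * E * I)
delta = 81.6 * 114^3 / (3 * 160000 * 104.1667)
delta = 2.4179 um


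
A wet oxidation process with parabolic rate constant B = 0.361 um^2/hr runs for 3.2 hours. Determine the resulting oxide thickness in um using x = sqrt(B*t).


Step 1: Compute B*t = 0.361 * 3.2 = 1.1552
Step 2: x = sqrt(1.1552)
x = 1.075 um


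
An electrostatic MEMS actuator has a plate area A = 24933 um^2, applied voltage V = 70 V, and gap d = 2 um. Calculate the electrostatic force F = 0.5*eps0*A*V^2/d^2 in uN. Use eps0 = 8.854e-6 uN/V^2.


Step 1: Identify parameters.
eps0 = 8.854e-6 uN/V^2, A = 24933 um^2, V = 70 V, d = 2 um
Step 2: Compute V^2 = 70^2 = 4900
Step 3: Compute d^2 = 2^2 = 4
Step 4: F = 0.5 * 8.854e-6 * 24933 * 4900 / 4
F = 135.214 uN


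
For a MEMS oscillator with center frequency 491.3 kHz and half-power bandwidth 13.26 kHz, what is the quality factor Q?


Step 1: Q = f0 / bandwidth
Step 2: Q = 491.3 / 13.26
Q = 37.1


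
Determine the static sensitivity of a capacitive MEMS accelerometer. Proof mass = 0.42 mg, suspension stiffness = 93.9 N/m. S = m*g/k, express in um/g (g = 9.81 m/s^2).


Step 1: Convert mass: m = 0.42 mg = 4.20e-07 kg
Step 2: S = m * g / k = 4.20e-07 * 9.81 / 93.9
Step 3: S = 4.39e-08 m/g
Step 4: Convert to um/g: S = 0.044 um/g


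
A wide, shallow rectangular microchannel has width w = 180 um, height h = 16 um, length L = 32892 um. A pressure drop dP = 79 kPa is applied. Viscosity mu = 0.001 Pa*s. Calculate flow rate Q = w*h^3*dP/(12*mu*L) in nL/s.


Step 1: Convert all dimensions to SI (meters).
w = 180e-6 m, h = 16e-6 m, L = 32892e-6 m, dP = 79e3 Pa
Step 2: Q = w * h^3 * dP / (12 * mu * L)
Q = 180e-6 * (16e-6)^3 * 79e3 / (12 * 0.001 * 32892e-6) = 1.4756658e-10 m^3/s
Step 3: Convert Q from m^3/s to nL/s (1 m^3 = 1e12 nL, so multiply by 1e12).
Q = 147.567 nL/s


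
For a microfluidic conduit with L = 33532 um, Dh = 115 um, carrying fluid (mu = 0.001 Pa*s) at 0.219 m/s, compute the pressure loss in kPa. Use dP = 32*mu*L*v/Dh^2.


Step 1: Convert to SI: L = 33532e-6 m, Dh = 115e-6 m
Step 2: dP = 32 * 0.001 * 33532e-6 * 0.219 / (115e-6)^2
Step 3: dP = 17768.79 Pa
Step 4: Convert to kPa: dP = 17.77 kPa


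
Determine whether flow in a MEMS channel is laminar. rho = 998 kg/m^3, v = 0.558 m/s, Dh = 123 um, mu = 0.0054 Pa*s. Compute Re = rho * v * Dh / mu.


Step 1: Convert Dh to meters: Dh = 123e-6 m
Step 2: Re = rho * v * Dh / mu
Re = 998 * 0.558 * 123e-6 / 0.0054
Re = 12.685
Since Re = 12.685 is below ~2300, the flow is laminar.


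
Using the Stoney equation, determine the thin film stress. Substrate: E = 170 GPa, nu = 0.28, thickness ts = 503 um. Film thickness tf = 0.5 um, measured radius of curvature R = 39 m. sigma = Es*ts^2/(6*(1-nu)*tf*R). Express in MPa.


Step 1: Compute numerator: Es * ts^2 = 170 * 503^2 = 43011530 (GPa*um^2)
Step 2: Compute denominator (R in um): 6*(1-nu)*tf*R = 6*0.72*0.5*39e6 = 84240000.0 (um^2)
Step 3: sigma (GPa) = 43011530 / 84240000.0 = 5.10583e-01 GPa
Step 4: Convert to MPa (x1000): sigma = 510.6 MPa


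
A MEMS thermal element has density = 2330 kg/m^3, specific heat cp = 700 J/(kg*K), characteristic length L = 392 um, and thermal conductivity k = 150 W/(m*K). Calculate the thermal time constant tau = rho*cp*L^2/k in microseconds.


Step 1: Convert L to m: L = 392e-6 m
Step 2: L^2 = (392e-6)^2 = 1.53664e-07 m^2
Step 3: tau = 2330 * 700 * 1.53664e-07 / 150 = 1.6708399e-03 s
Step 4: Convert to microseconds (multiply by 1e6).
tau = 1670.84 us


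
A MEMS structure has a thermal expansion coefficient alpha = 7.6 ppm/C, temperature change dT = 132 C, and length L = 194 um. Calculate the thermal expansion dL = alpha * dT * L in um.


Step 1: Convert CTE: alpha = 7.6 ppm/C = 7.6e-6 /C
Step 2: dL = 7.6e-6 * 132 * 194
dL = 0.1946 um


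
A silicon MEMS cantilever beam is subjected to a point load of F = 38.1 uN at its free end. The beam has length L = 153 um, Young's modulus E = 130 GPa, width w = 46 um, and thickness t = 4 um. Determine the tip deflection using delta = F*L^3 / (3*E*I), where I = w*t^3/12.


Step 1: Calculate the second moment of area.
I = w * t^3 / 12 = 46 * 4^3 / 12 = 245.3333 um^4
Step 2: Convert E to consistent units (1 GPa = 1000 uN/um^2).
E = 130 GPa = 130000 uN/um^2
Step 3: Calculate tip deflection.
delta = F * L^3 / (3 * E * I)
delta = 38.1 * 153^3 / (3 * 130000 * 245.3333)
delta = 1.4262 um


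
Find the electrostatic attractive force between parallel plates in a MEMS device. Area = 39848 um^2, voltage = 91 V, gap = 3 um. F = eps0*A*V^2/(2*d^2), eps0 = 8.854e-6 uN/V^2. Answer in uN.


Step 1: Identify parameters.
eps0 = 8.854e-6 uN/V^2, A = 39848 um^2, V = 91 V, d = 3 um
Step 2: Compute V^2 = 91^2 = 8281
Step 3: Compute d^2 = 3^2 = 9
Step 4: F = 0.5 * 8.854e-6 * 39848 * 8281 / 9
F = 162.314 uN


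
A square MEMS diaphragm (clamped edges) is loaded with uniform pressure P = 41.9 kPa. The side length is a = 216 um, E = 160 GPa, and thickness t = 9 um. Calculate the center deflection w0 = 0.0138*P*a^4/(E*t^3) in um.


Step 1: Convert pressure to compatible units (E is in GPa, so P in GPa).
P = 41.9 kPa = 41.9e-6 GPa
Step 2: Compute numerator: 0.0138 * P * a^4.
a^4 = 216^4 = 2176782336
numerator = 0.0138 * 41.9e-6 * 2176782336 = 1.2587e+03
Step 3: Compute denominator: E * t^3 = 160 * 9^3 = 116640
Step 4: w0 = numerator / denominator = 1.2587e+03 / 116640 = 0.0108 um


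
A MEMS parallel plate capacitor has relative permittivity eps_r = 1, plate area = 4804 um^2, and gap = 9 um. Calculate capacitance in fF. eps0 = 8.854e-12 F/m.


Step 1: Convert area to m^2: A = 4804e-12 m^2
Step 2: Convert gap to m: d = 9e-6 m
Step 3: C = eps0 * eps_r * A / d
C = 8.854e-12 * 1 * 4804e-12 / 9e-6
Step 4: Convert to fF (multiply by 1e15).
C = 4.73 fF


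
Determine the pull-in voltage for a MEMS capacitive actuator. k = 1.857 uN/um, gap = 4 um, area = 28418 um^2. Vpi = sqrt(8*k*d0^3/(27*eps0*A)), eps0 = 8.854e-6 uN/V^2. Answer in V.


Step 1: Compute numerator: 8 * k * d0^3 = 8 * 1.857 * 4^3 = 950.784
Step 2: Compute denominator: 27 * eps0 * A = 27 * 8.854e-6 * 28418 = 6.79355
Step 3: Vpi = sqrt(950.784 / 6.79355)
Vpi = 11.83 V


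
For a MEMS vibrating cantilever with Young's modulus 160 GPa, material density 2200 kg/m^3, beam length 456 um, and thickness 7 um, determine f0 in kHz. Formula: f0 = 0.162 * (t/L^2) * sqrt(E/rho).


Step 1: Convert units to SI.
t_SI = 7e-6 m, L_SI = 456e-6 m
Step 2: Calculate sqrt(E/rho).
sqrt(160e9 / 2200) = 8528.03 m/s
Step 3: Compute f0.
f0 = 0.162 * 7e-6 / (456e-6)^2 * 8528.03 = 46508.5 Hz = 46.51 kHz


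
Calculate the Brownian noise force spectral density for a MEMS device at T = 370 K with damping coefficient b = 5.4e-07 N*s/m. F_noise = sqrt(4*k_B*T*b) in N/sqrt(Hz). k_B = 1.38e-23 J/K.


Step 1: Compute 4 * k_B * T * b
= 4 * 1.38e-23 * 370 * 5.4e-07
= 1.1029e-26 N^2/Hz
Step 2: F_noise = sqrt(1.1029e-26)
F_noise = 1.05e-13 N/sqrt(Hz)


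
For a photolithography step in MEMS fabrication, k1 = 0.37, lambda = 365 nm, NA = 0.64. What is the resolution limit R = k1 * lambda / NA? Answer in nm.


Step 1: Identify values: k1 = 0.37, lambda = 365 nm, NA = 0.64
Step 2: R = k1 * lambda / NA
R = 0.37 * 365 / 0.64
R = 211.0 nm


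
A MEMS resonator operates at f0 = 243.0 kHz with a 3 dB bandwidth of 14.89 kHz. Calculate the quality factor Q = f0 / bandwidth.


Step 1: Q = f0 / bandwidth
Step 2: Q = 243.0 / 14.89
Q = 16.3


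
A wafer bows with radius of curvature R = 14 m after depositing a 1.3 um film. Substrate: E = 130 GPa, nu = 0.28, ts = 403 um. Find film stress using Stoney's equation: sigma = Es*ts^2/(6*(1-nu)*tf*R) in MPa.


Step 1: Compute numerator: Es * ts^2 = 130 * 403^2 = 21113170 (GPa*um^2)
Step 2: Compute denominator (R in um): 6*(1-nu)*tf*R = 6*0.72*1.3*14e6 = 78624000.0 (um^2)
Step 3: sigma (GPa) = 21113170 / 78624000.0 = 2.68533e-01 GPa
Step 4: Convert to MPa (x1000): sigma = 268.5 MPa


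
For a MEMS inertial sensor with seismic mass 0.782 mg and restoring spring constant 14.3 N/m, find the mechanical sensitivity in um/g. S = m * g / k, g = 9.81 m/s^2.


Step 1: Convert mass: m = 0.782 mg = 7.82e-07 kg
Step 2: S = m * g / k = 7.82e-07 * 9.81 / 14.3
Step 3: S = 5.36e-07 m/g
Step 4: Convert to um/g: S = 0.536 um/g


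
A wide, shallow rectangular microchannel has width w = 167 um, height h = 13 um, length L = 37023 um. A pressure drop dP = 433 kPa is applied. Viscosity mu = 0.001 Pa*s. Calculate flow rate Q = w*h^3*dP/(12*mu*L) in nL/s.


Step 1: Convert all dimensions to SI (meters).
w = 167e-6 m, h = 13e-6 m, L = 37023e-6 m, dP = 433e3 Pa
Step 2: Q = w * h^3 * dP / (12 * mu * L)
Q = 167e-6 * (13e-6)^3 * 433e3 / (12 * 0.001 * 37023e-6) = 3.5758688e-10 m^3/s
Step 3: Convert Q from m^3/s to nL/s (1 m^3 = 1e12 nL, so multiply by 1e12).
Q = 357.587 nL/s


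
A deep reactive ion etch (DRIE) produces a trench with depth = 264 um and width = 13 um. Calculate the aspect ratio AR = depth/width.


Step 1: AR = depth / width
Step 2: AR = 264 / 13
AR = 20.3


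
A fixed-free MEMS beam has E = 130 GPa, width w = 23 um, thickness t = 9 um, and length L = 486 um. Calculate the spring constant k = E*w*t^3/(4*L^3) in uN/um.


Step 1: Convert E to consistent units (1 GPa = 1000 uN/um^2).
E = 130 GPa = 130000 uN/um^2
Step 2: Compute t^3 = 9^3 = 729
Step 3: Compute L^3 = 486^3 = 114791256
Step 4: k = 130000 * 23 * 729 / (4 * 114791256)
k = 4.7471 uN/um


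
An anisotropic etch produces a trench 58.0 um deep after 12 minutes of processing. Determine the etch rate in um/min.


Step 1: Etch rate = depth / time
Step 2: rate = 58.0 / 12
rate = 4.833 um/min


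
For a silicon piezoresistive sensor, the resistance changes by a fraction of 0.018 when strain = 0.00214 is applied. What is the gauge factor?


Step 1: Identify values.
dR/R = 0.018, strain = 0.00214
Step 2: GF = (dR/R) / strain = 0.018 / 0.00214
GF = 8.4


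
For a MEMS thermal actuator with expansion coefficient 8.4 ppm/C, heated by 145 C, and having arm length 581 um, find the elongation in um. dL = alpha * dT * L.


Step 1: Convert CTE: alpha = 8.4 ppm/C = 8.4e-6 /C
Step 2: dL = 8.4e-6 * 145 * 581
dL = 0.7077 um


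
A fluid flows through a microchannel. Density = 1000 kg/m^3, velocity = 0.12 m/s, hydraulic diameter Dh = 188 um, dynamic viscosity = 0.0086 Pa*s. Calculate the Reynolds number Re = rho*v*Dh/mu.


Step 1: Convert Dh to meters: Dh = 188e-6 m
Step 2: Re = rho * v * Dh / mu
Re = 1000 * 0.12 * 188e-6 / 0.0086
Re = 2.623


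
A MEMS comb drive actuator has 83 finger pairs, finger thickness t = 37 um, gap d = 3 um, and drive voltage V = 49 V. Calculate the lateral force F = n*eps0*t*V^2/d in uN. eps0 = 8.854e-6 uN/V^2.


Step 1: Parameters: n=83, eps0=8.854e-6 uN/V^2, t=37 um, V=49 V, d=3 um
Step 2: V^2 = 2401
Step 3: F = 83 * 8.854e-6 * 37 * 2401 / 3
F = 21.762 uN


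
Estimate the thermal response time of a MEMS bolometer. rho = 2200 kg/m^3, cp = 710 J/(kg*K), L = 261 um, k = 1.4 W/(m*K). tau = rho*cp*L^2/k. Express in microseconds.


Step 1: Convert L to m: L = 261e-6 m
Step 2: L^2 = (261e-6)^2 = 6.8121e-08 m^2
Step 3: tau = 2200 * 710 * 6.8121e-08 / 1.4 = 7.600357286e-02 s
Step 4: Convert to microseconds (multiply by 1e6).
tau = 76003.573 us


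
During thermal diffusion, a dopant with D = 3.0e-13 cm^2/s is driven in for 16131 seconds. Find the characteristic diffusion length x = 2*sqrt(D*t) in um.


Step 1: Compute D*t = 3.0e-13 * 16131 = 4.8393e-09 cm^2
Step 2: sqrt(D*t) = 6.95651e-05 cm
Step 3: x = 2 * 6.95651e-05 cm = 1.391302e-04 cm
Step 4: Convert to um (1 cm = 1e4 um): x = 1.391 um


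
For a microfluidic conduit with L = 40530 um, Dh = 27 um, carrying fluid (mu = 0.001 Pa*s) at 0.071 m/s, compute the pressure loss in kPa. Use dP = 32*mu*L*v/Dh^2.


Step 1: Convert to SI: L = 40530e-6 m, Dh = 27e-6 m
Step 2: dP = 32 * 0.001 * 40530e-6 * 0.071 / (27e-6)^2
Step 3: dP = 126315.72 Pa
Step 4: Convert to kPa: dP = 126.32 kPa


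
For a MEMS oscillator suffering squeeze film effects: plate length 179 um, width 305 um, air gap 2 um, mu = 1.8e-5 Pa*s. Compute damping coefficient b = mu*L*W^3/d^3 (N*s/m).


Step 1: Convert to SI.
L = 179e-6 m, W = 305e-6 m, d = 2e-6 m
Step 2: W^3 = (305e-6)^3 = 2.84e-11 m^3
Step 3: d^3 = (2e-6)^3 = 8.00e-18 m^3
Step 4: b = 1.8e-5 * 179e-6 * 2.84e-11 / 8.00e-18
b = 1.14e-02 N*s/m


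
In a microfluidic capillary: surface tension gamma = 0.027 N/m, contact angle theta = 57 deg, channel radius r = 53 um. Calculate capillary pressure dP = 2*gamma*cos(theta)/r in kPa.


Step 1: cos(57 deg) = 0.5446
Step 2: Convert r to m: r = 53e-6 m
Step 3: dP = 2 * 0.027 * 0.5446 / 53e-6 = 554.9 Pa
Step 4: Convert Pa to kPa (divide by 1000).
dP = 0.55 kPa


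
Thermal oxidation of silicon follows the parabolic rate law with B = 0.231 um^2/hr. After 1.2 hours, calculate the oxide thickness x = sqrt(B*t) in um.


Step 1: Compute B*t = 0.231 * 1.2 = 0.2772
Step 2: x = sqrt(0.2772)
x = 0.526 um


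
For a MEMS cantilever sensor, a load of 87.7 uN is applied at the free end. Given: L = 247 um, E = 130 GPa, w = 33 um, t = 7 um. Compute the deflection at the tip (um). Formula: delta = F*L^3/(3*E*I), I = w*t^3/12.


Step 1: Calculate the second moment of area.
I = w * t^3 / 12 = 33 * 7^3 / 12 = 943.25 um^4
Step 2: Convert E to consistent units (1 GPa = 1000 uN/um^2).
E = 130 GPa = 130000 uN/um^2
Step 3: Calculate tip deflection.
delta = F * L^3 / (3 * E * I)
delta = 87.7 * 247^3 / (3 * 130000 * 943.25)
delta = 3.5925 um


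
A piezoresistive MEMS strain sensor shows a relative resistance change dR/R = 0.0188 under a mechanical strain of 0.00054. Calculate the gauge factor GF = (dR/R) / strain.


Step 1: Identify values.
dR/R = 0.0188, strain = 0.00054
Step 2: GF = (dR/R) / strain = 0.0188 / 0.00054
GF = 34.8


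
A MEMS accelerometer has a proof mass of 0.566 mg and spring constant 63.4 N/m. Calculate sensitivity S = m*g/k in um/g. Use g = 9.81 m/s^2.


Step 1: Convert mass: m = 0.566 mg = 5.66e-07 kg
Step 2: S = m * g / k = 5.66e-07 * 9.81 / 63.4
Step 3: S = 8.76e-08 m/g
Step 4: Convert to um/g: S = 0.088 um/g


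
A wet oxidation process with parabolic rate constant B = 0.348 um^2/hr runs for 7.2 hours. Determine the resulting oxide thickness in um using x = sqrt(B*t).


Step 1: Compute B*t = 0.348 * 7.2 = 2.5056
Step 2: x = sqrt(2.5056)
x = 1.583 um


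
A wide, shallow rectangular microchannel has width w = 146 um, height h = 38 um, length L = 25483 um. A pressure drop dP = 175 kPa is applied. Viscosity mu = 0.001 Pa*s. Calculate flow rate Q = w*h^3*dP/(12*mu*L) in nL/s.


Step 1: Convert all dimensions to SI (meters).
w = 146e-6 m, h = 38e-6 m, L = 25483e-6 m, dP = 175e3 Pa
Step 2: Q = w * h^3 * dP / (12 * mu * L)
Q = 146e-6 * (38e-6)^3 * 175e3 / (12 * 0.001 * 25483e-6) = 4.58468914e-09 m^3/s
Step 3: Convert Q from m^3/s to nL/s (1 m^3 = 1e12 nL, so multiply by 1e12).
Q = 4584.689 nL/s


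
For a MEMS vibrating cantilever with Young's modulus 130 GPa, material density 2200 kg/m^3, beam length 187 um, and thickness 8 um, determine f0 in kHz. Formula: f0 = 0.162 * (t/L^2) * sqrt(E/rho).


Step 1: Convert units to SI.
t_SI = 8e-6 m, L_SI = 187e-6 m
Step 2: Calculate sqrt(E/rho).
sqrt(130e9 / 2200) = 7687.06 m/s
Step 3: Compute f0.
f0 = 0.162 * 8e-6 / (187e-6)^2 * 7687.06 = 284893.2 Hz = 284.89 kHz


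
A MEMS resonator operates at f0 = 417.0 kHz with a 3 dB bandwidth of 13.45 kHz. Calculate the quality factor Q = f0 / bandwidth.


Step 1: Q = f0 / bandwidth
Step 2: Q = 417.0 / 13.45
Q = 31.0


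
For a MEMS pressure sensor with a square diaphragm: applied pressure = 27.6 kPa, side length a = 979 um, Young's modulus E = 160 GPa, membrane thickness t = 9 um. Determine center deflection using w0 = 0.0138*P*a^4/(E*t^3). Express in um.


Step 1: Convert pressure to compatible units (E is in GPa, so P in GPa).
P = 27.6 kPa = 27.6e-6 GPa
Step 2: Compute numerator: 0.0138 * P * a^4.
a^4 = 979^4 = 918609150481
numerator = 0.0138 * 27.6e-6 * 918609150481 = 3.498799e+05
Step 3: Compute denominator: E * t^3 = 160 * 9^3 = 116640
Step 4: w0 = numerator / denominator = 3.498799e+05 / 116640 = 2.9997 um


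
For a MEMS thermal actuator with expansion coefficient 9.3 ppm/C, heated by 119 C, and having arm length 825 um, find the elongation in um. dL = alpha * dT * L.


Step 1: Convert CTE: alpha = 9.3 ppm/C = 9.3e-6 /C
Step 2: dL = 9.3e-6 * 119 * 825
dL = 0.913 um


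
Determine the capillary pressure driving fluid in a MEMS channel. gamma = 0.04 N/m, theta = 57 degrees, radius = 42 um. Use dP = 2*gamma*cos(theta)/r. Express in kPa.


Step 1: cos(57 deg) = 0.5446
Step 2: Convert r to m: r = 42e-6 m
Step 3: dP = 2 * 0.04 * 0.5446 / 42e-6 = 1037.3 Pa
Step 4: Convert Pa to kPa (divide by 1000).
dP = 1.04 kPa


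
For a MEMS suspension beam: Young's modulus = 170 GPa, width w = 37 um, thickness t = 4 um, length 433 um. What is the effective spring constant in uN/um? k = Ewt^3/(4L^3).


Step 1: Convert E to consistent units (1 GPa = 1000 uN/um^2).
E = 170 GPa = 170000 uN/um^2
Step 2: Compute t^3 = 4^3 = 64
Step 3: Compute L^3 = 433^3 = 81182737
Step 4: k = 170000 * 37 * 64 / (4 * 81182737)
k = 1.2397 uN/um


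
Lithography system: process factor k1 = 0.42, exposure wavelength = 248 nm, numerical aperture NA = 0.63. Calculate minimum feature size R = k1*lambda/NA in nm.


Step 1: Identify values: k1 = 0.42, lambda = 248 nm, NA = 0.63
Step 2: R = k1 * lambda / NA
R = 0.42 * 248 / 0.63
R = 165.3 nm


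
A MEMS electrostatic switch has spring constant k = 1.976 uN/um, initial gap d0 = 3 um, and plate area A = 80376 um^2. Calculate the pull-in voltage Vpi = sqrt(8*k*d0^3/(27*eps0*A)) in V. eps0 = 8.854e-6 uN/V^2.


Step 1: Compute numerator: 8 * k * d0^3 = 8 * 1.976 * 3^3 = 426.816
Step 2: Compute denominator: 27 * eps0 * A = 27 * 8.854e-6 * 80376 = 19.214526
Step 3: Vpi = sqrt(426.816 / 19.214526)
Vpi = 4.71 V


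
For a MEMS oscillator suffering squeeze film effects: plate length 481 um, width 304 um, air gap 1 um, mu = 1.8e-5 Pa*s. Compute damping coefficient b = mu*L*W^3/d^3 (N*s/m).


Step 1: Convert to SI.
L = 481e-6 m, W = 304e-6 m, d = 1e-6 m
Step 2: W^3 = (304e-6)^3 = 2.81e-11 m^3
Step 3: d^3 = (1e-6)^3 = 1.00e-18 m^3
Step 4: b = 1.8e-5 * 481e-6 * 2.81e-11 / 1.00e-18
b = 2.43e-01 N*s/m


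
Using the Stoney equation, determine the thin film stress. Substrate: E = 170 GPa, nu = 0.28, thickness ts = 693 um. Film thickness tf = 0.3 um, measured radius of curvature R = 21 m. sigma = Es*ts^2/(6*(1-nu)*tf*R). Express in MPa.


Step 1: Compute numerator: Es * ts^2 = 170 * 693^2 = 81642330 (GPa*um^2)
Step 2: Compute denominator (R in um): 6*(1-nu)*tf*R = 6*0.72*0.3*21e6 = 27216000.0 (um^2)
Step 3: sigma (GPa) = 81642330 / 27216000.0 = 2.999792e+00 GPa
Step 4: Convert to MPa (x1000): sigma = 2999.8 MPa


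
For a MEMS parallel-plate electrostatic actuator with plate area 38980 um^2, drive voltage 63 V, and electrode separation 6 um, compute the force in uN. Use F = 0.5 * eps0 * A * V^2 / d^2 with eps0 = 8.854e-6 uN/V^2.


Step 1: Identify parameters.
eps0 = 8.854e-6 uN/V^2, A = 38980 um^2, V = 63 V, d = 6 um
Step 2: Compute V^2 = 63^2 = 3969
Step 3: Compute d^2 = 6^2 = 36
Step 4: F = 0.5 * 8.854e-6 * 38980 * 3969 / 36
F = 19.025 uN


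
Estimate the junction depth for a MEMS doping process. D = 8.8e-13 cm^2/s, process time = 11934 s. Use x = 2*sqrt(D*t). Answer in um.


Step 1: Compute D*t = 8.8e-13 * 11934 = 1.050192e-08 cm^2
Step 2: sqrt(D*t) = 1.0248e-04 cm
Step 3: x = 2 * 1.0248e-04 cm = 2.0496e-04 cm
Step 4: Convert to um (1 cm = 1e4 um): x = 2.05 um


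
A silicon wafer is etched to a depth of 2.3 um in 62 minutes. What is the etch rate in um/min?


Step 1: Etch rate = depth / time
Step 2: rate = 2.3 / 62
rate = 0.037 um/min


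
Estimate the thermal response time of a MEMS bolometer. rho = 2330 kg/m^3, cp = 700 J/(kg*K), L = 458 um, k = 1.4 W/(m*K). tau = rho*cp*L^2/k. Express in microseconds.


Step 1: Convert L to m: L = 458e-6 m
Step 2: L^2 = (458e-6)^2 = 2.09764e-07 m^2
Step 3: tau = 2330 * 700 * 2.09764e-07 / 1.4 = 2.4437506e-01 s
Step 4: Convert to microseconds (multiply by 1e6).
tau = 244375.06 us


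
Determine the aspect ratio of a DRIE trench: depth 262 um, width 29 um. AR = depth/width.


Step 1: AR = depth / width
Step 2: AR = 262 / 29
AR = 9.0


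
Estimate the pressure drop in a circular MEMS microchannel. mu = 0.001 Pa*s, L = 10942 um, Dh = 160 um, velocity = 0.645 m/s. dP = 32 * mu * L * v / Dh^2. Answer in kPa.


Step 1: Convert to SI: L = 10942e-6 m, Dh = 160e-6 m
Step 2: dP = 32 * 0.001 * 10942e-6 * 0.645 / (160e-6)^2
Step 3: dP = 8821.99 Pa
Step 4: Convert to kPa: dP = 8.82 kPa


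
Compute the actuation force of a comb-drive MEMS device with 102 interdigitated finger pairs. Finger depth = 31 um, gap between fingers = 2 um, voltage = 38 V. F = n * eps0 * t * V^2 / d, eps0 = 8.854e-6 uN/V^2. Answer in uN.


Step 1: Parameters: n=102, eps0=8.854e-6 uN/V^2, t=31 um, V=38 V, d=2 um
Step 2: V^2 = 1444
Step 3: F = 102 * 8.854e-6 * 31 * 1444 / 2
F = 20.213 uN


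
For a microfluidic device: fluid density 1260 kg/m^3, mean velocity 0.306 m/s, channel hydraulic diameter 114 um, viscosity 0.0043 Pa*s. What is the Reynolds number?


Step 1: Convert Dh to meters: Dh = 114e-6 m
Step 2: Re = rho * v * Dh / mu
Re = 1260 * 0.306 * 114e-6 / 0.0043
Re = 10.222


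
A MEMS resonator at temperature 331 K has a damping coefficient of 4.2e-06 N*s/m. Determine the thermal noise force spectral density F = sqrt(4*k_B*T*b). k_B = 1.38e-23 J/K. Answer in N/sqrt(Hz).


Step 1: Compute 4 * k_B * T * b
= 4 * 1.38e-23 * 331 * 4.2e-06
= 7.6739e-26 N^2/Hz
Step 2: F_noise = sqrt(7.6739e-26)
F_noise = 2.77e-13 N/sqrt(Hz)


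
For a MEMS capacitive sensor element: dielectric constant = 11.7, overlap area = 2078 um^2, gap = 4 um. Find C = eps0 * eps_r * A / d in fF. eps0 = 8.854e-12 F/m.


Step 1: Convert area to m^2: A = 2078e-12 m^2
Step 2: Convert gap to m: d = 4e-6 m
Step 3: C = eps0 * eps_r * A / d
C = 8.854e-12 * 11.7 * 2078e-12 / 4e-6
Step 4: Convert to fF (multiply by 1e15).
C = 53.82 fF


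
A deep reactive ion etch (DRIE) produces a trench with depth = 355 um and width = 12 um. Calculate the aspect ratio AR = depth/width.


Step 1: AR = depth / width
Step 2: AR = 355 / 12
AR = 29.6


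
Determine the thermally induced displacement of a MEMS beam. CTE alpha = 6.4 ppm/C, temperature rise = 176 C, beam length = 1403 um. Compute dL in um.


Step 1: Convert CTE: alpha = 6.4 ppm/C = 6.4e-6 /C
Step 2: dL = 6.4e-6 * 176 * 1403
dL = 1.5803 um


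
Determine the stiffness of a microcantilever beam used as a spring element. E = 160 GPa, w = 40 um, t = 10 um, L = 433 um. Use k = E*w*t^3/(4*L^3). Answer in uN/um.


Step 1: Convert E to consistent units (1 GPa = 1000 uN/um^2).
E = 160 GPa = 160000 uN/um^2
Step 2: Compute t^3 = 10^3 = 1000
Step 3: Compute L^3 = 433^3 = 81182737
Step 4: k = 160000 * 40 * 1000 / (4 * 81182737)
k = 19.7086 uN/um


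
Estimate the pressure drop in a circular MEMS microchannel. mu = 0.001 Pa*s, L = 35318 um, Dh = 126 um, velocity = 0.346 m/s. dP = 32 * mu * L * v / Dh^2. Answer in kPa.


Step 1: Convert to SI: L = 35318e-6 m, Dh = 126e-6 m
Step 2: dP = 32 * 0.001 * 35318e-6 * 0.346 / (126e-6)^2
Step 3: dP = 24630.95 Pa
Step 4: Convert to kPa: dP = 24.63 kPa


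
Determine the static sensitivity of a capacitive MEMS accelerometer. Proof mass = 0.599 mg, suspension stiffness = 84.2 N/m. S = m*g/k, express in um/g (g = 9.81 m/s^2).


Step 1: Convert mass: m = 0.599 mg = 5.99e-07 kg
Step 2: S = m * g / k = 5.99e-07 * 9.81 / 84.2
Step 3: S = 6.98e-08 m/g
Step 4: Convert to um/g: S = 0.07 um/g


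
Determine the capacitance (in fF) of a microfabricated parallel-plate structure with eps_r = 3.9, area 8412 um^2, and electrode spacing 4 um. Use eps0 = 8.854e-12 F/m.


Step 1: Convert area to m^2: A = 8412e-12 m^2
Step 2: Convert gap to m: d = 4e-6 m
Step 3: C = eps0 * eps_r * A / d
C = 8.854e-12 * 3.9 * 8412e-12 / 4e-6
Step 4: Convert to fF (multiply by 1e15).
C = 72.62 fF


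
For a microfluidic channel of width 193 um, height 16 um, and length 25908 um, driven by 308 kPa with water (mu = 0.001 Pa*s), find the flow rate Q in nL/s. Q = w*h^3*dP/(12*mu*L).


Step 1: Convert all dimensions to SI (meters).
w = 193e-6 m, h = 16e-6 m, L = 25908e-6 m, dP = 308e3 Pa
Step 2: Q = w * h^3 * dP / (12 * mu * L)
Q = 193e-6 * (16e-6)^3 * 308e3 / (12 * 0.001 * 25908e-6) = 7.8316422e-10 m^3/s
Step 3: Convert Q from m^3/s to nL/s (1 m^3 = 1e12 nL, so multiply by 1e12).
Q = 783.164 nL/s


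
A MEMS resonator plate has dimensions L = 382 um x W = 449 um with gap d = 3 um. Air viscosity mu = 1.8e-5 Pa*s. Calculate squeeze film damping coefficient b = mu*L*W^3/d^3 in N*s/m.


Step 1: Convert to SI.
L = 382e-6 m, W = 449e-6 m, d = 3e-6 m
Step 2: W^3 = (449e-6)^3 = 9.05e-11 m^3
Step 3: d^3 = (3e-6)^3 = 2.70e-17 m^3
Step 4: b = 1.8e-5 * 382e-6 * 9.05e-11 / 2.70e-17
b = 2.31e-02 N*s/m


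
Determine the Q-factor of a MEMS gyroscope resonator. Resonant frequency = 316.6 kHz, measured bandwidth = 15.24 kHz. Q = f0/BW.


Step 1: Q = f0 / bandwidth
Step 2: Q = 316.6 / 15.24
Q = 20.8


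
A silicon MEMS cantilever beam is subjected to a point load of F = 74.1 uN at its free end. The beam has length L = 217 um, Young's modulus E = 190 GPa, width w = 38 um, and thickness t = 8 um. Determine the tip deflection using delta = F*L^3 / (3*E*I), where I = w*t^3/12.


Step 1: Calculate the second moment of area.
I = w * t^3 / 12 = 38 * 8^3 / 12 = 1621.3333 um^4
Step 2: Convert E to consistent units (1 GPa = 1000 uN/um^2).
E = 190 GPa = 190000 uN/um^2
Step 3: Calculate tip deflection.
delta = F * L^3 / (3 * E * I)
delta = 74.1 * 217^3 / (3 * 190000 * 1621.3333)
delta = 0.8193 um
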